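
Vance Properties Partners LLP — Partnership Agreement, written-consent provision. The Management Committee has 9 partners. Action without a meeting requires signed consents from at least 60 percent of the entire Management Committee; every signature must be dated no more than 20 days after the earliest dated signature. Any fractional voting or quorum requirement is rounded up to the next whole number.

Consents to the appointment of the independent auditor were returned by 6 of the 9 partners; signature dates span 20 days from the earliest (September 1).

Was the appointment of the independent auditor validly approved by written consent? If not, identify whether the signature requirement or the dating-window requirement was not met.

Signatures required: at least 60 percent of 9 — 3/5 of 9 = 5.40, rounded up to 6, so 6 needed; 6 signed. Sufficient.
Dating window: the latest signature is 20 days after the earliest; the limit is 20 days. Within the window.

Effective — both the signature and dating-window requirements are satisfied.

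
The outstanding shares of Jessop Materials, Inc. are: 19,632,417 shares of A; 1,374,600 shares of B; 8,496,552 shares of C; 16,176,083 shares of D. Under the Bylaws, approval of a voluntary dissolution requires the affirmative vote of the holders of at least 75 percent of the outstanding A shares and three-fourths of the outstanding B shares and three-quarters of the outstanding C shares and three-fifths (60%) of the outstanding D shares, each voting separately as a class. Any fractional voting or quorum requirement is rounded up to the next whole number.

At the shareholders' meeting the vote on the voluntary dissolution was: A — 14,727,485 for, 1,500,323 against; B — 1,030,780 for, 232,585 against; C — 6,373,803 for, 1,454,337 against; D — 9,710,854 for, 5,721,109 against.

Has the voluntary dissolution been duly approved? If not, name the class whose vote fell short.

A: 3/4 of 19632417 = 14724312.75, rounded up to 14724313; 14,724,313 required, 14,727,485 in favor — approved.
B: 3/4 of 1374600 = 1030950; 1,030,950 required, 1,030,780 in favor — not approved.
C: 3/4 of 8496552 = 6372414; 6,372,414 required, 6,373,803 in favor — approved.
D: 3/5 of 16176083 = 9705649.80, rounded up to 9705650; 9,705,650 required, 9,710,854 in favor — approved.

Not approved — the B shares did not give the required vote.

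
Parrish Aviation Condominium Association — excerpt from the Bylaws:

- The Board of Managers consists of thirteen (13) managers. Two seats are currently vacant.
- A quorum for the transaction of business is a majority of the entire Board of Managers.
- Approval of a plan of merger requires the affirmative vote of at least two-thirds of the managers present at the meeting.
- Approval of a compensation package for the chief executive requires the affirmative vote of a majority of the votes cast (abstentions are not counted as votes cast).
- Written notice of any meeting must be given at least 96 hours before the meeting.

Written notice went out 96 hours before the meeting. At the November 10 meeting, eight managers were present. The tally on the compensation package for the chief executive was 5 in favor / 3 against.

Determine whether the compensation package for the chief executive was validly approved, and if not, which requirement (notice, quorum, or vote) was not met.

Notice: 96 hours given; 96 required (96 ≥ 96). Satisfied.
Quorum: 8 present; quorum is 7. Satisfied.
Vote: the compensation package for the chief executive requires a majority of the votes cast (8). A majority of 8 is 5, so 5 affirmative votes are needed; 5 voted in favor. Satisfied.

Valid — all requirements satisfied.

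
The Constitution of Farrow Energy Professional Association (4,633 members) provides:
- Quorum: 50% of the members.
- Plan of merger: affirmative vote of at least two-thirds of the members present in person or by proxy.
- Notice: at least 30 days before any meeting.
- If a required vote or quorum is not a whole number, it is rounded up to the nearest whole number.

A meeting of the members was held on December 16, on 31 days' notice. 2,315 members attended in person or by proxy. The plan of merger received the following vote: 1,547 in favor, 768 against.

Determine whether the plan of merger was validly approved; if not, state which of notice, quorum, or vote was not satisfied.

Invalid — quorum requirement not satisfied.

Notice: 31 days given; 30 required. Satisfied.
Quorum: 50% of 4,633 = 2,316.50, rounded up to 2,317; 2,315 present. Not satisfied.
Vote: requires two-thirds of those present (2,315); 2/3 of 2315 = 1543.33, rounded up to 1544, so 1,544 needed; 1,547 in favor. Satisfied.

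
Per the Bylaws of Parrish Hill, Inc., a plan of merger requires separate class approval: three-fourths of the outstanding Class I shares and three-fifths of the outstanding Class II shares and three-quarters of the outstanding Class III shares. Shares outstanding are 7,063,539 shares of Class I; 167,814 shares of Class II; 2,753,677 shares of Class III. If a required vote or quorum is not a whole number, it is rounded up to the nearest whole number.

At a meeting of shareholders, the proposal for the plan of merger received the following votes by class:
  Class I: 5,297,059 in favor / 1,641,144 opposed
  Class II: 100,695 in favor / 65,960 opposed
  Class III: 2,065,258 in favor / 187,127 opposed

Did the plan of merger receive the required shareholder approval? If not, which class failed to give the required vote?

Class I: 3/4 of 7063539 = 5297654.25, rounded up to 5297655; 5,297,655 required, 5,297,059 in favor — not approved.
Class II: 3/5 of 167814 = 100688.40, rounded up to 100689; 100,689 required, 100,695 in favor — approved.
Class III: 3/4 of 2753677 = 2065257.75, rounded up to 2065258; 2,065,258 required, 2,065,258 in favor — approved.

Not approved — the Class I shares did not give the required vote.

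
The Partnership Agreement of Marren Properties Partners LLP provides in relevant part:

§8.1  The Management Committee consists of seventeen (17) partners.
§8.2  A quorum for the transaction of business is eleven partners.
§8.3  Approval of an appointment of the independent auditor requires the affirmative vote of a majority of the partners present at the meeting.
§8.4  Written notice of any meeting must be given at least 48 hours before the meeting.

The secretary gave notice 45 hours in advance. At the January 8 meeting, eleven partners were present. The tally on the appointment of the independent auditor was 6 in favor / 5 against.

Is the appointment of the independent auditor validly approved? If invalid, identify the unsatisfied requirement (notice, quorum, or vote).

Notice: 45 hours given; 48 required (45 < 48). Not satisfied.
Quorum: 11 present; quorum is 11. Satisfied.
Vote: the appointment of the independent auditor requires a majority of the partners present (11). A majority of 11 is 6, so 6 affirmative votes are needed; 6 voted in favor. Satisfied.

Invalid — notice requirement not satisfied.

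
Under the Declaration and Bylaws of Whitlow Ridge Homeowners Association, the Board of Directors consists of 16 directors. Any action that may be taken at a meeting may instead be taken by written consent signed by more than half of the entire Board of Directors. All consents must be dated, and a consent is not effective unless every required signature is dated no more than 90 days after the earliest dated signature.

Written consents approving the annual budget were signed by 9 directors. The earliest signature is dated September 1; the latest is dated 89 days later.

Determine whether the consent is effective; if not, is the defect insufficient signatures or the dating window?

Effective — both the signature and dating-window requirements are satisfied.

Signatures required: more than half of 16 — a majority of 16 is 9, so 9 needed; 9 signed. Sufficient.
Dating window: the latest signature is 89 days after the earliest; the limit is 90 days. Within the window.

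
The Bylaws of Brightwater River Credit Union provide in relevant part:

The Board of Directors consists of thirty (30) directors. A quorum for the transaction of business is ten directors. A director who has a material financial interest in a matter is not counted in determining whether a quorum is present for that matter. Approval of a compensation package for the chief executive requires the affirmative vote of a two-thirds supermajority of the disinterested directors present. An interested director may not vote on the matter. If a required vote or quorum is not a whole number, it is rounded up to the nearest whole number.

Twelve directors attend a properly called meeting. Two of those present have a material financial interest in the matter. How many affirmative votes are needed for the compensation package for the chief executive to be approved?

The compensation package for the chief executive requires two-thirds of the disinterested directors present (12 − 2 = 10).
2/3 of 10 = 6.67, rounded up to 7.

7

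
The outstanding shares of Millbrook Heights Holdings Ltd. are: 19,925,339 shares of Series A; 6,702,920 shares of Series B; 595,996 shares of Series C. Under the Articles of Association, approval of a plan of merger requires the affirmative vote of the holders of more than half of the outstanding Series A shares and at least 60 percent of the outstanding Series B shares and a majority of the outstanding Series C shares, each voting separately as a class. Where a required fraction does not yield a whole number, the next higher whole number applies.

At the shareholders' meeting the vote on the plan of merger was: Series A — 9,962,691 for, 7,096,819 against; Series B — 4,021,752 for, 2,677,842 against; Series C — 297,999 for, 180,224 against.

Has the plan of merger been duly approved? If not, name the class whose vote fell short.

Series A: a majority of 19925339 is 9962670; 9,962,670 required, 9,962,691 in favor — approved.
Series B: 3/5 of 6702920 = 4021752; 4,021,752 required, 4,021,752 in favor — approved.
Series C: a majority of 595996 is 297999; 297,999 required, 297,999 in favor — approved.

Approved — every class gave the required vote.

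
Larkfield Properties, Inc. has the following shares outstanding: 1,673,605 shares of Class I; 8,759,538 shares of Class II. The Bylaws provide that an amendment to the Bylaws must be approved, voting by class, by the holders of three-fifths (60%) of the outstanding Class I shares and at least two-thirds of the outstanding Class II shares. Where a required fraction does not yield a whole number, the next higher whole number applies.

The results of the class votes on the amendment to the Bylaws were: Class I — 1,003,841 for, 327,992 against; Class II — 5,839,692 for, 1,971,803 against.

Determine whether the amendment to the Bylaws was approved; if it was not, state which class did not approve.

Class I: 3/5 of 1673605 = 1004163; 1,004,163 required, 1,003,841 in favor — not approved.
Class II: 2/3 of 8759538 = 5839692; 5,839,692 required, 5,839,692 in favor — approved.

Not approved — the Class I shares did not give the required vote.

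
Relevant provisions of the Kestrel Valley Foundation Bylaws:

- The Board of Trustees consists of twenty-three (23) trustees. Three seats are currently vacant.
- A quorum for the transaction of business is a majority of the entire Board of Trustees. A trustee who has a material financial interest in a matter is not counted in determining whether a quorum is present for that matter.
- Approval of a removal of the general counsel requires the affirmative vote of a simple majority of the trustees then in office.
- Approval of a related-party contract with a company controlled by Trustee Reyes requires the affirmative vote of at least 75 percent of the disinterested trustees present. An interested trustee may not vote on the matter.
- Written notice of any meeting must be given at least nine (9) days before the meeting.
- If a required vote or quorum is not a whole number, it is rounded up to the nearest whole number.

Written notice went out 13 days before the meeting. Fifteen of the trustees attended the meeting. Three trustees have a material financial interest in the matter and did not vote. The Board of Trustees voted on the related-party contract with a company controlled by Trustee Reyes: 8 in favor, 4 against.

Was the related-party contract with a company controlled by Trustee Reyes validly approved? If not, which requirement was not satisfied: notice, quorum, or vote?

Notice: 13 days given; 9 required (13 ≥ 9). Satisfied.
Quorum: 15 present, but the 3 interested trustees do not count, leaving 12. Quorum is 12. Satisfied.
Vote: the related-party contract with a company controlled by Trustee Reyes requires three-fourths of the disinterested trustees present (15 − 3 = 12). 3/4 of 12 = 9, so 9 affirmative votes are needed; 8 voted in favor. Not satisfied.

Invalid — vote requirement not satisfied.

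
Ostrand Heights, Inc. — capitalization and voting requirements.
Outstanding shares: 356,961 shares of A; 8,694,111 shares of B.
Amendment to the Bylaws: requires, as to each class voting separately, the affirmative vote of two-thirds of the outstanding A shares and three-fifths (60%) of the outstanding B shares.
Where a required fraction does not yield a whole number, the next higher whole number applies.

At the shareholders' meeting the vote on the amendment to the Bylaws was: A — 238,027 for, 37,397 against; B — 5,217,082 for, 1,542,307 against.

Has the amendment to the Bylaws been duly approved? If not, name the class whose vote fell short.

Approved — every class gave the required vote.

A: 2/3 of 356961 = 237974; 237,974 required, 238,027 in favor — approved.
B: 3/5 of 8694111 = 5216466.60, rounded up to 5216467; 5,216,467 required, 5,217,082 in favor — approved.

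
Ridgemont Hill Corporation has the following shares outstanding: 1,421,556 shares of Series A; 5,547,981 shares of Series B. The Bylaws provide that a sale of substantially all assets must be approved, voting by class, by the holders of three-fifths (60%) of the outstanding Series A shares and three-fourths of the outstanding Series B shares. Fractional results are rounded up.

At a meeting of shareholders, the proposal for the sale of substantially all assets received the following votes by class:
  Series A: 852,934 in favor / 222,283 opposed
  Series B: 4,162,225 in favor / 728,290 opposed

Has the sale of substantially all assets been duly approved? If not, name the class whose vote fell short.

Series A: 3/5 of 1421556 = 852933.60, rounded up to 852934; 852,934 required, 852,934 in favor — approved.
Series B: 3/4 of 5547981 = 4160985.75, rounded up to 4160986; 4,160,986 required, 4,162,225 in favor — approved.

Approved — every class gave the required vote.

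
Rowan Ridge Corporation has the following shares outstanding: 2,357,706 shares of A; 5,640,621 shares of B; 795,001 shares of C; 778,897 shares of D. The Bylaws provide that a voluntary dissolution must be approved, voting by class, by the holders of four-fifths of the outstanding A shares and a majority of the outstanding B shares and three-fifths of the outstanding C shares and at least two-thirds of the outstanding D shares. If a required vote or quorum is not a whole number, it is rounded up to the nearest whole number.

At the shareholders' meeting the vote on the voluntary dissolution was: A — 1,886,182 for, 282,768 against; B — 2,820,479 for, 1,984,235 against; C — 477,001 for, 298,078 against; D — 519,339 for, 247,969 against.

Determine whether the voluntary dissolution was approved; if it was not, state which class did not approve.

A: 4/5 of 2357706 = 1886164.80, rounded up to 1886165; 1,886,165 required, 1,886,182 in favor — approved.
B: a majority of 5640621 is 2820311; 2,820,311 required, 2,820,479 in favor — approved.
C: 3/5 of 795001 = 477000.60, rounded up to 477001; 477,001 required, 477,001 in favor — approved.
D: 2/3 of 778897 = 519264.67, rounded up to 519265; 519,265 required, 519,339 in favor — approved.

Approved — every class gave the required vote.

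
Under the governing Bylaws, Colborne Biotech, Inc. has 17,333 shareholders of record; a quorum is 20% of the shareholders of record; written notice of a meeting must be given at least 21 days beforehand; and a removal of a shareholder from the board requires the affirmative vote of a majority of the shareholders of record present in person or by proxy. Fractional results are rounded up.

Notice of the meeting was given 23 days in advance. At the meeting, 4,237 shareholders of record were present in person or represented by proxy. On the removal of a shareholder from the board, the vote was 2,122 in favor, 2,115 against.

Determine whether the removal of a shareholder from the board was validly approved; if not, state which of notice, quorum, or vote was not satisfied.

Valid — all requirements satisfied.

Notice: 23 days given; 21 required. Satisfied.
Quorum: 20% of 17,333 = 3,466.60, rounded up to 3,467; 4,237 present. Satisfied.
Vote: requires a majority of those present (4,237); a majority of 4237 is 2119, so 2,119 needed; 2,122 in favor. Satisfied.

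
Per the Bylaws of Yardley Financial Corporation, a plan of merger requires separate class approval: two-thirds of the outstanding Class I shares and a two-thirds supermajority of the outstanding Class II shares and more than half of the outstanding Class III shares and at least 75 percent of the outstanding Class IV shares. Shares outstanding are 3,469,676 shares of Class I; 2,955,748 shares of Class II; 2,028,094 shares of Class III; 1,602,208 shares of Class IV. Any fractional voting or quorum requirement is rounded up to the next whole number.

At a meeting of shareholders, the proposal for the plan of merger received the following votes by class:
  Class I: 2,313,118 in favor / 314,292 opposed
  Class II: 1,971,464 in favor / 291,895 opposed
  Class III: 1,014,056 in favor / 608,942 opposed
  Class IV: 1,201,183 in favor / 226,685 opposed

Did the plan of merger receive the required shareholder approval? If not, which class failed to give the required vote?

Class I: 2/3 of 3469676 = 2313117.33, rounded up to 2313118; 2,313,118 required, 2,313,118 in favor — approved.
Class II: 2/3 of 2955748 = 1970498.67, rounded up to 1970499; 1,970,499 required, 1,971,464 in favor — approved.
Class III: a majority of 2028094 is 1014048; 1,014,048 required, 1,014,056 in favor — approved.
Class IV: 3/4 of 1602208 = 1201656; 1,201,656 required, 1,201,183 in favor — not approved.

Not approved — the Class IV shares did not give the required vote.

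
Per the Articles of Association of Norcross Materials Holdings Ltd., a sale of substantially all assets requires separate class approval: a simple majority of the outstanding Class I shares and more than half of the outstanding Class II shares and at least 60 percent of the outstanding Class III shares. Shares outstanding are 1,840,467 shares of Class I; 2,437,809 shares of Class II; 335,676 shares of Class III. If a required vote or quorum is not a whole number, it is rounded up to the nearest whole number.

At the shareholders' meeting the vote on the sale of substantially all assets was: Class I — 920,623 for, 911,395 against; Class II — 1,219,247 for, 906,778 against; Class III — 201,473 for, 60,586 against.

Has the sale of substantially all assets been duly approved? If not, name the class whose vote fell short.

Class I: a majority of 1840467 is 920234; 920,234 required, 920,623 in favor — approved.
Class II: a majority of 2437809 is 1218905; 1,218,905 required, 1,219,247 in favor — approved.
Class III: 3/5 of 335676 = 201405.60, rounded up to 201406; 201,406 required, 201,473 in favor — approved.

Approved — every class gave the required vote.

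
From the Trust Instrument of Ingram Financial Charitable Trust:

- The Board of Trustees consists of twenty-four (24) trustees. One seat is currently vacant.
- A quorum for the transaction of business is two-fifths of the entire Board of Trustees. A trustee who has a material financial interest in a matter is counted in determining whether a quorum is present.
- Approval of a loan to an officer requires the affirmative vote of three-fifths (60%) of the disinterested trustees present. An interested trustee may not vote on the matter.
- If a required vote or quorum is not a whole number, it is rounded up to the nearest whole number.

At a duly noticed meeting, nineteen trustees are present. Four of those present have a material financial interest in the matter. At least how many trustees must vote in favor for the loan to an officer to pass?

9

The loan to an officer requires three-fifths of the disinterested trustees present (19 − 4 = 15).
3/5 of 15 = 9.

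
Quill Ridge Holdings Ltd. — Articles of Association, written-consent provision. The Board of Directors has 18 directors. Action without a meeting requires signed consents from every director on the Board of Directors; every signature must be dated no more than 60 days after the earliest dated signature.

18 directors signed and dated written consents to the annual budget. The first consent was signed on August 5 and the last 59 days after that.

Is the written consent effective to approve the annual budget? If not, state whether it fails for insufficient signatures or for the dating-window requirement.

Signatures required: the unanimous vote of 18 — unanimous means all 18, so 18 needed; 18 signed. Sufficient.
Dating window: the latest signature is 59 days after the earliest; the limit is 60 days. Within the window.

Effective — both the signature and dating-window requirements are satisfied.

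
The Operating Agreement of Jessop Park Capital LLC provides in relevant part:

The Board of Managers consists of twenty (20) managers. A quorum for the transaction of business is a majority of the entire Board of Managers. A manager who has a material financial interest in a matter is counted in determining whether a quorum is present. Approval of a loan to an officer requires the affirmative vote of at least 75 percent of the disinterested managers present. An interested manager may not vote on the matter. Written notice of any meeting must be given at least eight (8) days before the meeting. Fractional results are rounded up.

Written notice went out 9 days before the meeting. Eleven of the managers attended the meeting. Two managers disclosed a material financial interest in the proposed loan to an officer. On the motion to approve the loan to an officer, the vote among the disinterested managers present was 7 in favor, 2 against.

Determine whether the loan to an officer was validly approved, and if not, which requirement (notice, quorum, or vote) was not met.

Valid — all requirements satisfied.

Notice: 9 days given; 8 required (9 ≥ 8). Satisfied.
Quorum: 11 present (interested managers count toward quorum); quorum is 11. Satisfied.
Vote: the loan to an officer requires three-fourths of the disinterested managers present (11 − 2 = 9). 3/4 of 9 = 6.75, rounded up to 7, so 7 affirmative votes are needed; 7 voted in favor. Satisfied.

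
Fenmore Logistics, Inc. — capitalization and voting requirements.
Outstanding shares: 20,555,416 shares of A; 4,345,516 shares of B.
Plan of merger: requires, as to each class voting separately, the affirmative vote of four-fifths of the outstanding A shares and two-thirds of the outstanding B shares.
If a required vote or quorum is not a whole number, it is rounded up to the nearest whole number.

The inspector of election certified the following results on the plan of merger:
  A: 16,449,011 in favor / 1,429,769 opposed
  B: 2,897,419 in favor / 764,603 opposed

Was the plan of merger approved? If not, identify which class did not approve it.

Approved — every class gave the required vote.

A: 4/5 of 20555416 = 16444332.80, rounded up to 16444333; 16,444,333 required, 16,449,011 in favor — approved.
B: 2/3 of 4345516 = 2897010.67, rounded up to 2897011; 2,897,011 required, 2,897,419 in favor — approved.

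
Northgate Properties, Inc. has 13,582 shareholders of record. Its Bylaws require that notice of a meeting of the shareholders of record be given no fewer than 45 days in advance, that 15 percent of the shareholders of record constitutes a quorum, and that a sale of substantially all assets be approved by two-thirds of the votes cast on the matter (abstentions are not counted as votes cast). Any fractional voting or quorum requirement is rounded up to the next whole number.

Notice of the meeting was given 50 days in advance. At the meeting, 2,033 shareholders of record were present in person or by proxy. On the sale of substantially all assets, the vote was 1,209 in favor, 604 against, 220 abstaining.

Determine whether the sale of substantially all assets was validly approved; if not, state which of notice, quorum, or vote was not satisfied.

Invalid — quorum requirement not satisfied.

Notice: 50 days given; 45 required. Satisfied.
Quorum: 15% of 13,582 = 2,037.30, rounded up to 2,038; 2,033 present. Not satisfied.
Vote: requires two-thirds of the votes cast (2,033 − 220 abstaining = 1,813); 2/3 of 1813 = 1208.67, rounded up to 1209, so 1,209 needed; 1,209 in favor. Satisfied.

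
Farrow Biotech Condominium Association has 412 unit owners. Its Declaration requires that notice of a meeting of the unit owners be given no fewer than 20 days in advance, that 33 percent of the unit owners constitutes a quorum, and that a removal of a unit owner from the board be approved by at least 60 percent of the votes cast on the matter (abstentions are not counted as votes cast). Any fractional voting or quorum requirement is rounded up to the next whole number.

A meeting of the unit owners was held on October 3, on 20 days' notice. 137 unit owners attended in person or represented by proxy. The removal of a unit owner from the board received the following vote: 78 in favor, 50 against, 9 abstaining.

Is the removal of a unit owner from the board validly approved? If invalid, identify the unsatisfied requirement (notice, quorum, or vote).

Valid — all requirements satisfied.

Notice: 20 days given; 20 required. Satisfied.
Quorum: 33% of 412 = 135.96, rounded up to 136; 137 present. Satisfied.
Vote: requires three-fifths of the votes cast (137 − 9 abstaining = 128); 3/5 of 128 = 76.80, rounded up to 77, so 77 needed; 78 in favor. Satisfied.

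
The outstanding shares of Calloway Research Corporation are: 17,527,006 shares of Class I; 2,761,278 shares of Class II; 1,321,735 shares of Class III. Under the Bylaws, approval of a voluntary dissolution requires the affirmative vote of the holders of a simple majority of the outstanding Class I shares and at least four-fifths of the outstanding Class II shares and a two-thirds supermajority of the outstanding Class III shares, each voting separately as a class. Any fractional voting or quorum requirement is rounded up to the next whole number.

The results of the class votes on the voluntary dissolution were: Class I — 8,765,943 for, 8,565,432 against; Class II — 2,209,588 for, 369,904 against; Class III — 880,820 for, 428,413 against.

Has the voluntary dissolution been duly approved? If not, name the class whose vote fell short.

Not approved — the Class III shares did not give the required vote.

Class I: a majority of 17527006 is 8763504; 8,763,504 required, 8,765,943 in favor — approved.
Class II: 4/5 of 2761278 = 2209022.40, rounded up to 2209023; 2,209,023 required, 2,209,588 in favor — approved.
Class III: 2/3 of 1321735 = 881156.67, rounded up to 881157; 881,157 required, 880,820 in favor — not approved.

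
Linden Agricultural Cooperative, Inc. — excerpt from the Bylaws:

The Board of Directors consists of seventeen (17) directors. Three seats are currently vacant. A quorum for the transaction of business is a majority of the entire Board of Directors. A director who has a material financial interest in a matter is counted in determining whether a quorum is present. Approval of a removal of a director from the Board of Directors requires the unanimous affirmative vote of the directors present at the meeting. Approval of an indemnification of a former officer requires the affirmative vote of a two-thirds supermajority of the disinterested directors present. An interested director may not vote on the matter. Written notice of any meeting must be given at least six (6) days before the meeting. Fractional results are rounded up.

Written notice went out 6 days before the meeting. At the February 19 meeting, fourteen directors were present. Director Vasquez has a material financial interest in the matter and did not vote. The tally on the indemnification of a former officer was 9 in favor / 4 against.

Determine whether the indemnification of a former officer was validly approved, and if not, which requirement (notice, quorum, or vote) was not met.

Valid — all requirements satisfied.

Notice: 6 days given; 6 required (6 ≥ 6). Satisfied.
Quorum: 14 present (interested directors count toward quorum); quorum is 9. Satisfied.
Vote: the indemnification of a former officer requires two-thirds of the disinterested directors present (14 − 1 = 13). 2/3 of 13 = 8.67, rounded up to 9, so 9 affirmative votes are needed; 9 voted in favor. Satisfied.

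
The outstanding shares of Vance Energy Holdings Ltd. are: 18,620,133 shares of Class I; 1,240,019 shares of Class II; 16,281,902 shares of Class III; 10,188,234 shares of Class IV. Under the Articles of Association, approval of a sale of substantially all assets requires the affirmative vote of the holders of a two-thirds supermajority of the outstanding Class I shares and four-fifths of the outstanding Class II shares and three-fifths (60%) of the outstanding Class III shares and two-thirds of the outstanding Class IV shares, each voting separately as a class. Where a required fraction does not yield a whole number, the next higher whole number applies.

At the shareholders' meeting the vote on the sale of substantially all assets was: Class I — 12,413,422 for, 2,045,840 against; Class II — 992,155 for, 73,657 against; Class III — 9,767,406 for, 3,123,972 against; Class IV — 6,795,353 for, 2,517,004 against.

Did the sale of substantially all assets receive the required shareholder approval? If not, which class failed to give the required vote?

Not approved — the Class III shares did not give the required vote.

Class I: 2/3 of 18620133 = 12413422; 12,413,422 required, 12,413,422 in favor — approved.
Class II: 4/5 of 1240019 = 992015.20, rounded up to 992016; 992,016 required, 992,155 in favor — approved.
Class III: 3/5 of 16281902 = 9769141.20, rounded up to 9769142; 9,769,142 required, 9,767,406 in favor — not approved.
Class IV: 2/3 of 10188234 = 6792156; 6,792,156 required, 6,795,353 in favor — approved.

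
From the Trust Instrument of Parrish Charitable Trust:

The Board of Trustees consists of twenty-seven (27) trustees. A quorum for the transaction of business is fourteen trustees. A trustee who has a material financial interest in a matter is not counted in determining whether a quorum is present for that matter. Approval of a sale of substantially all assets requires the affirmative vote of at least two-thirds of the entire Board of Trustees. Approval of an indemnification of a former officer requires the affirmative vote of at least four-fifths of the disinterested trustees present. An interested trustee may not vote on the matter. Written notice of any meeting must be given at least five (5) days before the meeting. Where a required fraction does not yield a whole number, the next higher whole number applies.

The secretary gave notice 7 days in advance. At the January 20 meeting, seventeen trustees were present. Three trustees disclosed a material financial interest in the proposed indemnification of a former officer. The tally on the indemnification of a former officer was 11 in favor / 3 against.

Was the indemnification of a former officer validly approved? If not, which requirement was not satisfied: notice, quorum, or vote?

Invalid — vote requirement not satisfied.

Notice: 7 days given; 5 required (7 ≥ 5). Satisfied.
Quorum: 17 present, but the 3 interested trustees do not count, leaving 14. Quorum is 14. Satisfied.
Vote: the indemnification of a former officer requires four-fifths of the disinterested trustees present (17 − 3 = 14). 4/5 of 14 = 11.20, rounded up to 12, so 12 affirmative votes are needed; 11 voted in favor. Not satisfied.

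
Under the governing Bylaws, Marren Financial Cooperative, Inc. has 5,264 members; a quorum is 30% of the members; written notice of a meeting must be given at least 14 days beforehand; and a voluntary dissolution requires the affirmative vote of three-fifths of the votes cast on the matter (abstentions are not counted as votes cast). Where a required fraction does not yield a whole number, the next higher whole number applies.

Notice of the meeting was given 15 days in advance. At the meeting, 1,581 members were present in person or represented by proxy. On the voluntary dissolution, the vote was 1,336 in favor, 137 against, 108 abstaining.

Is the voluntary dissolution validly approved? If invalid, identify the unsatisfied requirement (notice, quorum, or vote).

Valid — all requirements satisfied.

Notice: 15 days given; 14 required. Satisfied.
Quorum: 30% of 5,264 = 1,579.20, rounded up to 1,580; 1,581 present. Satisfied.
Vote: requires three-fifths of the votes cast (1,581 − 108 abstaining = 1,473); 3/5 of 1473 = 883.80, rounded up to 884, so 884 needed; 1,336 in favor. Satisfied.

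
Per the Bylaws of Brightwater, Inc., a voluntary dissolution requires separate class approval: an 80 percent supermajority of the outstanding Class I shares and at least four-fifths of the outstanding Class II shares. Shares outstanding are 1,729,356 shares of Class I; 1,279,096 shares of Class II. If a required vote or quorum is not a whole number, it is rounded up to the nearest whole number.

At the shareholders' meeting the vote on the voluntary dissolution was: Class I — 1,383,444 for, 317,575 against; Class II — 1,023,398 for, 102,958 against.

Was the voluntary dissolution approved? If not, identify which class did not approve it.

Not approved — the Class I shares did not give the required vote.

Class I: 4/5 of 1729356 = 1383484.80, rounded up to 1383485; 1,383,485 required, 1,383,444 in favor — not approved.
Class II: 4/5 of 1279096 = 1023276.80, rounded up to 1023277; 1,023,277 required, 1,023,398 in favor — approved.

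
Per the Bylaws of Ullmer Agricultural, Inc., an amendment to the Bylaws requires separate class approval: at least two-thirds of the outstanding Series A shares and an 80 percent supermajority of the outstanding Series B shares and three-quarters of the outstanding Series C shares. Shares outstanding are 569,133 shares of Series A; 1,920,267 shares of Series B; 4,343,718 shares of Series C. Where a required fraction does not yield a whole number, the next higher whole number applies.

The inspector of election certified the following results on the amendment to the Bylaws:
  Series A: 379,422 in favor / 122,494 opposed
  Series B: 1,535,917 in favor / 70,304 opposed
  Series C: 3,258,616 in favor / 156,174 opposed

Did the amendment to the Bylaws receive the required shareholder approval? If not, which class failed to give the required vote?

Series A: 2/3 of 569133 = 379422; 379,422 required, 379,422 in favor — approved.
Series B: 4/5 of 1920267 = 1536213.60, rounded up to 1536214; 1,536,214 required, 1,535,917 in favor — not approved.
Series C: 3/4 of 4343718 = 3257788.50, rounded up to 3257789; 3,257,789 required, 3,258,616 in favor — approved.

Not approved — the Series B shares did not give the required vote.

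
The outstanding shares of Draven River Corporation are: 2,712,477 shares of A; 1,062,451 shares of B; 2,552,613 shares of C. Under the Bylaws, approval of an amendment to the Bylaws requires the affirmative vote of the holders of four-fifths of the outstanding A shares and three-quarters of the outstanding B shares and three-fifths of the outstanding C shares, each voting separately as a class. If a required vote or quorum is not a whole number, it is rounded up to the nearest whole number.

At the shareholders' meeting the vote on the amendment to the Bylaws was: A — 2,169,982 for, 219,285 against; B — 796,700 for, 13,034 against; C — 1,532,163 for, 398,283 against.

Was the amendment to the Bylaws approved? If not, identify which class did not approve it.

Not approved — the B shares did not give the required vote.

A: 4/5 of 2712477 = 2169981.60, rounded up to 2169982; 2,169,982 required, 2,169,982 in favor — approved.
B: 3/4 of 1062451 = 796838.25, rounded up to 796839; 796,839 required, 796,700 in favor — not approved.
C: 3/5 of 2552613 = 1531567.80, rounded up to 1531568; 1,531,568 required, 1,532,163 in favor — approved.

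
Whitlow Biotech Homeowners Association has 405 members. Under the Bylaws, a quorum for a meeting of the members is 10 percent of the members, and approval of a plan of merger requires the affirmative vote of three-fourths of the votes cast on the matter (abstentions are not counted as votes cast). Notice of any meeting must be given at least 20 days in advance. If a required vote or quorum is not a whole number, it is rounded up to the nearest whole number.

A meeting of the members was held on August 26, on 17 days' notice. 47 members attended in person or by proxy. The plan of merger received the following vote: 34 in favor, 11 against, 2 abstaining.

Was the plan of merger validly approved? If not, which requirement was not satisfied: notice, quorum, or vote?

Invalid — notice requirement not satisfied.

Notice: 17 days given; 20 required. Not satisfied.
Quorum: 10% of 405 = 40.50, rounded up to 41; 47 present. Satisfied.
Vote: requires three-fourths of the votes cast (47 − 2 abstaining = 45); 3/4 of 45 = 33.75, rounded up to 34, so 34 needed; 34 in favor. Satisfied.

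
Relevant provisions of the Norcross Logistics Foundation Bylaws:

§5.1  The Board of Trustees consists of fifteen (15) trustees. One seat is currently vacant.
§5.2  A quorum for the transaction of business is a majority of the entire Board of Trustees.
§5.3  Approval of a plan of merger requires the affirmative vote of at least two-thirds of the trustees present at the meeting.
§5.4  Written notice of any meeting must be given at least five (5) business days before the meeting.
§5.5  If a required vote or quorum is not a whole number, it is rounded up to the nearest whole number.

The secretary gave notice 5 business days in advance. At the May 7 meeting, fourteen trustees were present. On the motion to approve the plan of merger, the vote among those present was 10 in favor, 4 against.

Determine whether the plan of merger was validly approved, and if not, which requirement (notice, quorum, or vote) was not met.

Valid — all requirements satisfied.

Notice: 5 business days given; 5 required (5 ≥ 5). Satisfied.
Quorum: 14 present; quorum is 8. Satisfied.
Vote: the plan of merger requires two-thirds of the trustees present (14). 2/3 of 14 = 9.33, rounded up to 10, so 10 affirmative votes are needed; 10 voted in favor. Satisfied.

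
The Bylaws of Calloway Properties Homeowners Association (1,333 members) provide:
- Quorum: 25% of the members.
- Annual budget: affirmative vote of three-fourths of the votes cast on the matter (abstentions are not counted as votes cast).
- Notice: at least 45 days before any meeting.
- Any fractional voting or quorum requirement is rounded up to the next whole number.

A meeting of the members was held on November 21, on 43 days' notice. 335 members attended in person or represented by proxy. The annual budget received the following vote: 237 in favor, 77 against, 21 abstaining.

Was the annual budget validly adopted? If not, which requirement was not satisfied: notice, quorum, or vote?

Invalid — notice requirement not satisfied.

Notice: 43 days given; 45 required. Not satisfied.
Quorum: 25% of 1,333 = 333.25, rounded up to 334; 335 present. Satisfied.
Vote: requires three-fourths of the votes cast (335 − 21 abstaining = 314); 3/4 of 314 = 235.50, rounded up to 236, so 236 needed; 237 in favor. Satisfied.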